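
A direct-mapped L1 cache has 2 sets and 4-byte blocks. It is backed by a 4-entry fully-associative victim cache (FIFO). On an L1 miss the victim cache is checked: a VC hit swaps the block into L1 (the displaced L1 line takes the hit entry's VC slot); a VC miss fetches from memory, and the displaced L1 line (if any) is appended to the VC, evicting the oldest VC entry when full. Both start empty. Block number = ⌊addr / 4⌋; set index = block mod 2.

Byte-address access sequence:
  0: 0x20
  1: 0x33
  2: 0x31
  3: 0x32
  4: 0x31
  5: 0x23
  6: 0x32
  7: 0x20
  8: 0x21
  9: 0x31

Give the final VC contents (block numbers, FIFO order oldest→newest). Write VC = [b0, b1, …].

#0 0x20→b8/s0 MISS; vc=[]
#1 0x33→b12/s0 MISS; vc=[8]
#2 0x31→b12/s0 L1-HIT; vc=[8]
#3 0x32→b12/s0 L1-HIT; vc=[8]
#4 0x31→b12/s0 L1-HIT; vc=[8]
#5 0x23→b8/s0 VC-HIT; vc=[12]
#6 0x32→b12/s0 VC-HIT; vc=[8]
#7 0x20→b8/s0 VC-HIT; vc=[12]
#8 0x21→b8/s0 L1-HIT; vc=[12]
#9 0x31→b12/s0 VC-HIT; vc=[8]

VC = [8]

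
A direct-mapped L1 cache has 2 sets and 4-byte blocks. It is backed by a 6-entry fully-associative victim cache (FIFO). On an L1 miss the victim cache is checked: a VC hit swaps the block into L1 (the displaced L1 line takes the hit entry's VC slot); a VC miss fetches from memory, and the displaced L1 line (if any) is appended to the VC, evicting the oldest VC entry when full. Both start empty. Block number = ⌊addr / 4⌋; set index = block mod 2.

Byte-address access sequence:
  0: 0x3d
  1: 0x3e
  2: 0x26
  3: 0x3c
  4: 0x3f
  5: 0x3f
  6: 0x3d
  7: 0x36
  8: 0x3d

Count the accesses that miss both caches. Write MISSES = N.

MISSES = 3

0: 0x3d (blk 15, set 1) → MISS  vc=[]
1: 0x3e (blk 15, set 1) → L1-HIT  vc=[]
2: 0x26 (blk 9, set 1) → MISS  vc=[15]
3: 0x3c (blk 15, set 1) → VC-HIT  vc=[9]
4: 0x3f (blk 15, set 1) → L1-HIT  vc=[9]
5: 0x3f (blk 15, set 1) → L1-HIT  vc=[9]
6: 0x3d (blk 15, set 1) → L1-HIT  vc=[9]
7: 0x36 (blk 13, set 1) → MISS  vc=[9, 15]
8: 0x3d (blk 15, set 1) → VC-HIT  vc=[9, 13]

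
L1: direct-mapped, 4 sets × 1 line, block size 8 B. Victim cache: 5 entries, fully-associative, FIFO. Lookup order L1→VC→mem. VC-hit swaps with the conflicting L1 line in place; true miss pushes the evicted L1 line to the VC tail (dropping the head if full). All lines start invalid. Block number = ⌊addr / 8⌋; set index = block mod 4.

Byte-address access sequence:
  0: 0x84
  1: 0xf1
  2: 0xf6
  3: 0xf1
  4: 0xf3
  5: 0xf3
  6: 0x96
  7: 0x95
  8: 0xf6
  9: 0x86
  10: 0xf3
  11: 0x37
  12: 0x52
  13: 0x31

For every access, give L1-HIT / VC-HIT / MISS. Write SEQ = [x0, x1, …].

0: 0x84 (blk 16, set 0) → MISS  vc=[]
1: 0xf1 (blk 30, set 2) → MISS  vc=[]
2: 0xf6 (blk 30, set 2) → L1-HIT  vc=[]
3: 0xf1 (blk 30, set 2) → L1-HIT  vc=[]
4: 0xf3 (blk 30, set 2) → L1-HIT  vc=[]
5: 0xf3 (blk 30, set 2) → L1-HIT  vc=[]
6: 0x96 (blk 18, set 2) → MISS  vc=[30]
7: 0x95 (blk 18, set 2) → L1-HIT  vc=[30]
8: 0xf6 (blk 30, set 2) → VC-HIT  vc=[18]
9: 0x86 (blk 16, set 0) → L1-HIT  vc=[18]
10: 0xf3 (blk 30, set 2) → L1-HIT  vc=[18]
11: 0x37 (blk 6, set 2) → MISS  vc=[18, 30]
12: 0x52 (blk 10, set 2) → MISS  vc=[18, 30, 6]
13: 0x31 (blk 6, set 2) → VC-HIT  vc=[18, 30, 10]

SEQ = [MISS, MISS, L1-HIT, L1-HIT, L1-HIT, L1-HIT, MISS, L1-HIT, VC-HIT, L1-HIT, L1-HIT, MISS, MISS, VC-HIT]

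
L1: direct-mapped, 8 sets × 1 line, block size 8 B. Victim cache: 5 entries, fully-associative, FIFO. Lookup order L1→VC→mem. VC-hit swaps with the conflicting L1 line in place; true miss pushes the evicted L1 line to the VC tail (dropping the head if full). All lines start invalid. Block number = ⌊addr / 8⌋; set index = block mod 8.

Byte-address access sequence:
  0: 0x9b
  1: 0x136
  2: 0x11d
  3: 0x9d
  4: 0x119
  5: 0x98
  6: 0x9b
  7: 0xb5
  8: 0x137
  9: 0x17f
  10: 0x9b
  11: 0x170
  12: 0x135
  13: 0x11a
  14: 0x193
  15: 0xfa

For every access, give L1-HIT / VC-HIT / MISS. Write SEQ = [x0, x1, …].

#0 0x9b→b19/s3 MISS; vc=[]
#1 0x136→b38/s6 MISS; vc=[]
#2 0x11d→b35/s3 MISS; vc=[19]
#3 0x9d→b19/s3 VC-HIT; vc=[35]
#4 0x119→b35/s3 VC-HIT; vc=[19]
#5 0x98→b19/s3 VC-HIT; vc=[35]
#6 0x9b→b19/s3 L1-HIT; vc=[35]
#7 0xb5→b22/s6 MISS; vc=[35,38]
#8 0x137→b38/s6 VC-HIT; vc=[35,22]
#9 0x17f→b47/s7 MISS; vc=[35,22]
#10 0x9b→b19/s3 L1-HIT; vc=[35,22]
#11 0x170→b46/s6 MISS; vc=[35,22,38]
#12 0x135→b38/s6 VC-HIT; vc=[35,22,46]
#13 0x11a→b35/s3 VC-HIT; vc=[19,22,46]
#14 0x193→b50/s2 MISS; vc=[19,22,46]
#15 0xfa→b31/s7 MISS; vc=[19,22,46,47]

SEQ = [MISS, MISS, MISS, VC-HIT, VC-HIT, VC-HIT, L1-HIT, MISS, VC-HIT, MISS, L1-HIT, MISS, VC-HIT, VC-HIT, MISS, MISS]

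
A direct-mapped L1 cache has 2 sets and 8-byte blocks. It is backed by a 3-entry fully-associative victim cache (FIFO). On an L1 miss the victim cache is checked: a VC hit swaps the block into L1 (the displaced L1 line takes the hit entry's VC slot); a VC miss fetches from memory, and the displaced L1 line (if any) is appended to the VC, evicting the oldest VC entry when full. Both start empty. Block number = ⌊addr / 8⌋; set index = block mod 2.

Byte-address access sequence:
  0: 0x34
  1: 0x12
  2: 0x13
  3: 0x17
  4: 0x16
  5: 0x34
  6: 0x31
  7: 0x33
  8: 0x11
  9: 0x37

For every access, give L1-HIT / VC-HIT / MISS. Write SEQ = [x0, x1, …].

SEQ = [MISS, MISS, L1-HIT, L1-HIT, L1-HIT, VC-HIT, L1-HIT, L1-HIT, VC-HIT, VC-HIT]

0: 0x34 (blk 6, set 0) → MISS  vc=[]
1: 0x12 (blk 2, set 0) → MISS  vc=[6]
2: 0x13 (blk 2, set 0) → L1-HIT  vc=[6]
3: 0x17 (blk 2, set 0) → L1-HIT  vc=[6]
4: 0x16 (blk 2, set 0) → L1-HIT  vc=[6]
5: 0x34 (blk 6, set 0) → VC-HIT  vc=[2]
6: 0x31 (blk 6, set 0) → L1-HIT  vc=[2]
7: 0x33 (blk 6, set 0) → L1-HIT  vc=[2]
8: 0x11 (blk 2, set 0) → VC-HIT  vc=[6]
9: 0x37 (blk 6, set 0) → VC-HIT  vc=[2]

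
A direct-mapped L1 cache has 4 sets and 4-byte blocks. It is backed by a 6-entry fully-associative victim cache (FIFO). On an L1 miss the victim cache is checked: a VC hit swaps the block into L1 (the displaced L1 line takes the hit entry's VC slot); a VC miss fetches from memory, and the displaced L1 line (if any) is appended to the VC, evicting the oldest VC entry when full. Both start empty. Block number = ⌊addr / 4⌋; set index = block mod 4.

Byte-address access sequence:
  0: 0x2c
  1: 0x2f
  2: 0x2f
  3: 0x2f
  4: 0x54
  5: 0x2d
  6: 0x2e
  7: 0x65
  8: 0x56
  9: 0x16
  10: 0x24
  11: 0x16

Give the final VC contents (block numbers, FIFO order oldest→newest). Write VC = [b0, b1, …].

#0 0x2c→b11/s3 MISS; vc=[]
#1 0x2f→b11/s3 L1-HIT; vc=[]
#2 0x2f→b11/s3 L1-HIT; vc=[]
#3 0x2f→b11/s3 L1-HIT; vc=[]
#4 0x54→b21/s1 MISS; vc=[]
#5 0x2d→b11/s3 L1-HIT; vc=[]
#6 0x2e→b11/s3 L1-HIT; vc=[]
#7 0x65→b25/s1 MISS; vc=[21]
#8 0x56→b21/s1 VC-HIT; vc=[25]
#9 0x16→b5/s1 MISS; vc=[25,21]
#10 0x24→b9/s1 MISS; vc=[25,21,5]
#11 0x16→b5/s1 VC-HIT; vc=[25,21,9]

VC = [25, 21, 9]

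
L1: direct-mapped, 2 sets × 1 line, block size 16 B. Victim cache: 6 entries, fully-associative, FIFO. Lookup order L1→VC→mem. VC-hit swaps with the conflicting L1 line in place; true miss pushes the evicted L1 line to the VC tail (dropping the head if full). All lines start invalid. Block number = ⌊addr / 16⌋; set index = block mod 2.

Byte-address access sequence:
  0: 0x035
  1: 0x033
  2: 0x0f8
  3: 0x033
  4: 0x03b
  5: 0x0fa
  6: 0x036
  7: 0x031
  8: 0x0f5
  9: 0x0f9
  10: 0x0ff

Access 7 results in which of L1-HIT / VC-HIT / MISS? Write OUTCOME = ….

OUTCOME = L1-HIT

0: 0x35 (blk 3, set 1) → MISS  vc=[]
1: 0x33 (blk 3, set 1) → L1-HIT  vc=[]
2: 0xf8 (blk 15, set 1) → MISS  vc=[3]
3: 0x33 (blk 3, set 1) → VC-HIT  vc=[15]
4: 0x3b (blk 3, set 1) → L1-HIT  vc=[15]
5: 0xfa (blk 15, set 1) → VC-HIT  vc=[3]
6: 0x36 (blk 3, set 1) → VC-HIT  vc=[15]
7: 0x31 (blk 3, set 1) → L1-HIT  vc=[15]
8: 0xf5 (blk 15, set 1) → VC-HIT  vc=[3]
9: 0xf9 (blk 15, set 1) → L1-HIT  vc=[3]
10: 0xff (blk 15, set 1) → L1-HIT  vc=[3]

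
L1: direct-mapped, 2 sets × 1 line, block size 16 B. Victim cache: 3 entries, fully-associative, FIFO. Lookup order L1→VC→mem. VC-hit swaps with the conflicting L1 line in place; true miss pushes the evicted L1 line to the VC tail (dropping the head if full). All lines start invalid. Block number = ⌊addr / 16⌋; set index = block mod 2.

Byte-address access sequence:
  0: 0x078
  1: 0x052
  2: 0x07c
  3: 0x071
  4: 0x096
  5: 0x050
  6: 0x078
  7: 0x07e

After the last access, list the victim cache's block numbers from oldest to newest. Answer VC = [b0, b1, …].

0: 0x78 (blk 7, set 1) → MISS  vc=[]
1: 0x52 (blk 5, set 1) → MISS  vc=[7]
2: 0x7c (blk 7, set 1) → VC-HIT  vc=[5]
3: 0x71 (blk 7, set 1) → L1-HIT  vc=[5]
4: 0x96 (blk 9, set 1) → MISS  vc=[5, 7]
5: 0x50 (blk 5, set 1) → VC-HIT  vc=[9, 7]
6: 0x78 (blk 7, set 1) → VC-HIT  vc=[9, 5]
7: 0x7e (blk 7, set 1) → L1-HIT  vc=[9, 5]

VC = [9, 5]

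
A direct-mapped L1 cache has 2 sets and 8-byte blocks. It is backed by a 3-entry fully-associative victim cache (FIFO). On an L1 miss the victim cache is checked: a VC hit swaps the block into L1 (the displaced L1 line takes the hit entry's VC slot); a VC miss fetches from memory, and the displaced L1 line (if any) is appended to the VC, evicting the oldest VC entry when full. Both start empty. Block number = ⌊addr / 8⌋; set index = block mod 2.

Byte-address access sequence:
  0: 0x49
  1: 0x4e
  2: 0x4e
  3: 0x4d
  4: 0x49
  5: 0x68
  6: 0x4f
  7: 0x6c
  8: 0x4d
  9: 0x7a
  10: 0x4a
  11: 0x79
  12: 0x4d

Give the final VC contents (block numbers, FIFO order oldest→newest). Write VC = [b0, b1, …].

  [0] addr=0x49 blk=9 s=1: MISS | VC []
  [1] addr=0x4e blk=9 s=1: L1-HIT | VC []
  [2] addr=0x4e blk=9 s=1: L1-HIT | VC []
  [3] addr=0x4d blk=9 s=1: L1-HIT | VC []
  [4] addr=0x49 blk=9 s=1: L1-HIT | VC []
  [5] addr=0x68 blk=13 s=1: MISS | VC [9]
  [6] addr=0x4f blk=9 s=1: VC-HIT | VC [13]
  [7] addr=0x6c blk=13 s=1: VC-HIT | VC [9]
  [8] addr=0x4d blk=9 s=1: VC-HIT | VC [13]
  [9] addr=0x7a blk=15 s=1: MISS | VC [13, 9]
  [10] addr=0x4a blk=9 s=1: VC-HIT | VC [13, 15]
  [11] addr=0x79 blk=15 s=1: VC-HIT | VC [13, 9]
  [12] addr=0x4d blk=9 s=1: VC-HIT | VC [13, 15]

VC = [13, 15]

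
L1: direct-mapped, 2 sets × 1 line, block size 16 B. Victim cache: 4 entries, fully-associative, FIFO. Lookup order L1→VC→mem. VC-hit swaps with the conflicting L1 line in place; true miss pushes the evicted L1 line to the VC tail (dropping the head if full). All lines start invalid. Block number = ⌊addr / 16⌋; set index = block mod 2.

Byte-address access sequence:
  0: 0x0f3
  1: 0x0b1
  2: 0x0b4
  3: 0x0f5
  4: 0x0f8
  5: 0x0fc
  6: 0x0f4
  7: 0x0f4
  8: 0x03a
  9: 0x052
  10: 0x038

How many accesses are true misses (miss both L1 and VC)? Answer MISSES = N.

#0 0xf3→b15/s1 MISS; vc=[]
#1 0xb1→b11/s1 MISS; vc=[15]
#2 0xb4→b11/s1 L1-HIT; vc=[15]
#3 0xf5→b15/s1 VC-HIT; vc=[11]
#4 0xf8→b15/s1 L1-HIT; vc=[11]
#5 0xfc→b15/s1 L1-HIT; vc=[11]
#6 0xf4→b15/s1 L1-HIT; vc=[11]
#7 0xf4→b15/s1 L1-HIT; vc=[11]
#8 0x3a→b3/s1 MISS; vc=[11,15]
#9 0x52→b5/s1 MISS; vc=[11,15,3]
#10 0x38→b3/s1 VC-HIT; vc=[11,15,5]

MISSES = 4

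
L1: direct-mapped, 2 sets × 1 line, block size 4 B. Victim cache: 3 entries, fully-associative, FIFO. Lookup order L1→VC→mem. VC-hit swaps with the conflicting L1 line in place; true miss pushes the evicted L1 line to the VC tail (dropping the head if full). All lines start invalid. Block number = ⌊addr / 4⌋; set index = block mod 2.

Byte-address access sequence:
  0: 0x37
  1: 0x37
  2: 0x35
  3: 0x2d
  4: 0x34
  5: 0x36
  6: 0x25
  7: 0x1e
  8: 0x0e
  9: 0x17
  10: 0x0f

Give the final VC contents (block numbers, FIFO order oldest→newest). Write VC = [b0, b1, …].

#0 0x37→b13/s1 MISS; vc=[]
#1 0x37→b13/s1 L1-HIT; vc=[]
#2 0x35→b13/s1 L1-HIT; vc=[]
#3 0x2d→b11/s1 MISS; vc=[13]
#4 0x34→b13/s1 VC-HIT; vc=[11]
#5 0x36→b13/s1 L1-HIT; vc=[11]
#6 0x25→b9/s1 MISS; vc=[11,13]
#7 0x1e→b7/s1 MISS; vc=[11,13,9]
#8 0xe→b3/s1 MISS; vc=[13,9,7]
#9 0x17→b5/s1 MISS; vc=[9,7,3]
#10 0xf→b3/s1 VC-HIT; vc=[9,7,5]

VC = [9, 7, 5]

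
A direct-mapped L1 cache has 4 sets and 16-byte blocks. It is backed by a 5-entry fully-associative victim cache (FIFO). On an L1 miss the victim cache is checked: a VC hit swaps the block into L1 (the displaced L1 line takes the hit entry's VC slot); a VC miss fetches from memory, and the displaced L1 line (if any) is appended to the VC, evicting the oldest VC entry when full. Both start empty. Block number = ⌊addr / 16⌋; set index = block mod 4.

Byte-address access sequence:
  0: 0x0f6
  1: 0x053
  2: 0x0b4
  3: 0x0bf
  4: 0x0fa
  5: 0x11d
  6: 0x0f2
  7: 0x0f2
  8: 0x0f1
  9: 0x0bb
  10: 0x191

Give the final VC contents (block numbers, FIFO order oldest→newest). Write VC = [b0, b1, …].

#0 0xf6→b15/s3 MISS; vc=[]
#1 0x53→b5/s1 MISS; vc=[]
#2 0xb4→b11/s3 MISS; vc=[15]
#3 0xbf→b11/s3 L1-HIT; vc=[15]
#4 0xfa→b15/s3 VC-HIT; vc=[11]
#5 0x11d→b17/s1 MISS; vc=[11,5]
#6 0xf2→b15/s3 L1-HIT; vc=[11,5]
#7 0xf2→b15/s3 L1-HIT; vc=[11,5]
#8 0xf1→b15/s3 L1-HIT; vc=[11,5]
#9 0xbb→b11/s3 VC-HIT; vc=[15,5]
#10 0x191→b25/s1 MISS; vc=[15,5,17]

VC = [15, 5, 17]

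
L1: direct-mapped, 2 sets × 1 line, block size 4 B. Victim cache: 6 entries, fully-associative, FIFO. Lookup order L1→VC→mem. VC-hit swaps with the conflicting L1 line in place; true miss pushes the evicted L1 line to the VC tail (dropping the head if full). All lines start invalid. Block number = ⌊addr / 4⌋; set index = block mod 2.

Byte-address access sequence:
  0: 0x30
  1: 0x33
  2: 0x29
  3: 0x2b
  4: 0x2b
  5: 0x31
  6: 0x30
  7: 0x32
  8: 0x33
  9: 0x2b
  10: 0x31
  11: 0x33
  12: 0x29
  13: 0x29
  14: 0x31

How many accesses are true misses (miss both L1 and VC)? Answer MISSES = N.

MISSES = 2

#0 0x30→b12/s0 MISS; vc=[]
#1 0x33→b12/s0 L1-HIT; vc=[]
#2 0x29→b10/s0 MISS; vc=[12]
#3 0x2b→b10/s0 L1-HIT; vc=[12]
#4 0x2b→b10/s0 L1-HIT; vc=[12]
#5 0x31→b12/s0 VC-HIT; vc=[10]
#6 0x30→b12/s0 L1-HIT; vc=[10]
#7 0x32→b12/s0 L1-HIT; vc=[10]
#8 0x33→b12/s0 L1-HIT; vc=[10]
#9 0x2b→b10/s0 VC-HIT; vc=[12]
#10 0x31→b12/s0 VC-HIT; vc=[10]
#11 0x33→b12/s0 L1-HIT; vc=[10]
#12 0x29→b10/s0 VC-HIT; vc=[12]
#13 0x29→b10/s0 L1-HIT; vc=[12]
#14 0x31→b12/s0 VC-HIT; vc=[10]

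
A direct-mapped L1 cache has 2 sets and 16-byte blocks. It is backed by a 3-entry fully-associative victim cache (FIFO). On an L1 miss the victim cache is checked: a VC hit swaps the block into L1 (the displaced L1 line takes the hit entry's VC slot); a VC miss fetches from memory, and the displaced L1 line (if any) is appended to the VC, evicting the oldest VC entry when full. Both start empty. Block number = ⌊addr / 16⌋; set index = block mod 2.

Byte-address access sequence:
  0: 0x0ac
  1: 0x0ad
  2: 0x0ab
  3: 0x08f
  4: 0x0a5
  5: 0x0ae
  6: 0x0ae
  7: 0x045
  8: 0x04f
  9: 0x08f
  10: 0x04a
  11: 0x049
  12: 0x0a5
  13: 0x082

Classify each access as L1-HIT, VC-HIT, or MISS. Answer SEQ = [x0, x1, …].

  [0] addr=0xac blk=10 s=0: MISS | VC []
  [1] addr=0xad blk=10 s=0: L1-HIT | VC []
  [2] addr=0xab blk=10 s=0: L1-HIT | VC []
  [3] addr=0x8f blk=8 s=0: MISS | VC [10]
  [4] addr=0xa5 blk=10 s=0: VC-HIT | VC [8]
  [5] addr=0xae blk=10 s=0: L1-HIT | VC [8]
  [6] addr=0xae blk=10 s=0: L1-HIT | VC [8]
  [7] addr=0x45 blk=4 s=0: MISS | VC [8, 10]
  [8] addr=0x4f blk=4 s=0: L1-HIT | VC [8, 10]
  [9] addr=0x8f blk=8 s=0: VC-HIT | VC [4, 10]
  [10] addr=0x4a blk=4 s=0: VC-HIT | VC [8, 10]
  [11] addr=0x49 blk=4 s=0: L1-HIT | VC [8, 10]
  [12] addr=0xa5 blk=10 s=0: VC-HIT | VC [8, 4]
  [13] addr=0x82 blk=8 s=0: VC-HIT | VC [10, 4]

SEQ = [MISS, L1-HIT, L1-HIT, MISS, VC-HIT, L1-HIT, L1-HIT, MISS, L1-HIT, VC-HIT, VC-HIT, L1-HIT, VC-HIT, VC-HIT]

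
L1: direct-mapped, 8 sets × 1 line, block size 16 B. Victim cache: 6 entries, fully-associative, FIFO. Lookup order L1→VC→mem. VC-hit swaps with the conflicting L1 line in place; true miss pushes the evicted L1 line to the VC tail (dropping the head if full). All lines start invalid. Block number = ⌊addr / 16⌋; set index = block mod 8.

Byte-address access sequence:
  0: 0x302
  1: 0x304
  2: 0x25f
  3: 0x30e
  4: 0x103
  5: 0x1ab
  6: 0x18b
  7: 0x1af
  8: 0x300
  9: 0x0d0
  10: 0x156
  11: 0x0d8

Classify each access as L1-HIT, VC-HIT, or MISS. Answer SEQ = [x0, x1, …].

SEQ = [MISS, L1-HIT, MISS, L1-HIT, MISS, MISS, MISS, L1-HIT, VC-HIT, MISS, MISS, VC-HIT]

  [0] addr=0x302 blk=48 s=0: MISS | VC []
  [1] addr=0x304 blk=48 s=0: L1-HIT | VC []
  [2] addr=0x25f blk=37 s=5: MISS | VC []
  [3] addr=0x30e blk=48 s=0: L1-HIT | VC []
  [4] addr=0x103 blk=16 s=0: MISS | VC [48]
  [5] addr=0x1ab blk=26 s=2: MISS | VC [48]
  [6] addr=0x18b blk=24 s=0: MISS | VC [48, 16]
  [7] addr=0x1af blk=26 s=2: L1-HIT | VC [48, 16]
  [8] addr=0x300 blk=48 s=0: VC-HIT | VC [24, 16]
  [9] addr=0xd0 blk=13 s=5: MISS | VC [24, 16, 37]
  [10] addr=0x156 blk=21 s=5: MISS | VC [24, 16, 37, 13]
  [11] addr=0xd8 blk=13 s=5: VC-HIT | VC [24, 16, 37, 21]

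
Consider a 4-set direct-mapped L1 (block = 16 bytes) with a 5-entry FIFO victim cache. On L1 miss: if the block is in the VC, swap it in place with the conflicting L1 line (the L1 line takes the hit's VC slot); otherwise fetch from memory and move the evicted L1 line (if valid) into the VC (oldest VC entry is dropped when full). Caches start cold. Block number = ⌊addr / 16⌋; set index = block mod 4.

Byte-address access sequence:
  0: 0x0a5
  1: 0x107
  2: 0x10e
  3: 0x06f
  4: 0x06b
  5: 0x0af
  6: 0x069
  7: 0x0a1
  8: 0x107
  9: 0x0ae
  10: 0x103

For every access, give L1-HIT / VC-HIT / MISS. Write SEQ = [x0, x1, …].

#0 0xa5→b10/s2 MISS; vc=[]
#1 0x107→b16/s0 MISS; vc=[]
#2 0x10e→b16/s0 L1-HIT; vc=[]
#3 0x6f→b6/s2 MISS; vc=[10]
#4 0x6b→b6/s2 L1-HIT; vc=[10]
#5 0xaf→b10/s2 VC-HIT; vc=[6]
#6 0x69→b6/s2 VC-HIT; vc=[10]
#7 0xa1→b10/s2 VC-HIT; vc=[6]
#8 0x107→b16/s0 L1-HIT; vc=[6]
#9 0xae→b10/s2 L1-HIT; vc=[6]
#10 0x103→b16/s0 L1-HIT; vc=[6]

SEQ = [MISS, MISS, L1-HIT, MISS, L1-HIT, VC-HIT, VC-HIT, VC-HIT, L1-HIT, L1-HIT, L1-HIT]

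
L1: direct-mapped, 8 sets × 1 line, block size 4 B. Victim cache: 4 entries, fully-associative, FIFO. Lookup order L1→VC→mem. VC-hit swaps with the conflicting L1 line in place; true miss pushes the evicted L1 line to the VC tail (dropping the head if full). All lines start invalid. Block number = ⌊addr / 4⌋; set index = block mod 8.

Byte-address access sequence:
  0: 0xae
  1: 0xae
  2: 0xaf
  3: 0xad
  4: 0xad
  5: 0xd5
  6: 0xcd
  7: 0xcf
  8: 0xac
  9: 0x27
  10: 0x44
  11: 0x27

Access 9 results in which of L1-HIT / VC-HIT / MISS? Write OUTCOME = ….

OUTCOME = MISS

  [0] addr=0xae blk=43 s=3: MISS | VC []
  [1] addr=0xae blk=43 s=3: L1-HIT | VC []
  [2] addr=0xaf blk=43 s=3: L1-HIT | VC []
  [3] addr=0xad blk=43 s=3: L1-HIT | VC []
  [4] addr=0xad blk=43 s=3: L1-HIT | VC []
  [5] addr=0xd5 blk=53 s=5: MISS | VC []
  [6] addr=0xcd blk=51 s=3: MISS | VC [43]
  [7] addr=0xcf blk=51 s=3: L1-HIT | VC [43]
  [8] addr=0xac blk=43 s=3: VC-HIT | VC [51]
  [9] addr=0x27 blk=9 s=1: MISS | VC [51]
  [10] addr=0x44 blk=17 s=1: MISS | VC [51, 9]
  [11] addr=0x27 blk=9 s=1: VC-HIT | VC [51, 17]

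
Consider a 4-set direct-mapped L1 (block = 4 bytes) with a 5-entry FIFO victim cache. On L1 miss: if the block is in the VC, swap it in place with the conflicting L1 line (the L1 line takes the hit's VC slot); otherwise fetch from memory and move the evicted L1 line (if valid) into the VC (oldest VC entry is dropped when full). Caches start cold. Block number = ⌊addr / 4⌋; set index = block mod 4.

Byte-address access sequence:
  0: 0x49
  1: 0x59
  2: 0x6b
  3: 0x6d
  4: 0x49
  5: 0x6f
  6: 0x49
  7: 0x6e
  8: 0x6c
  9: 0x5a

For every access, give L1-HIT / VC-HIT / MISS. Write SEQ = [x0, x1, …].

#0 0x49→b18/s2 MISS; vc=[]
#1 0x59→b22/s2 MISS; vc=[18]
#2 0x6b→b26/s2 MISS; vc=[18,22]
#3 0x6d→b27/s3 MISS; vc=[18,22]
#4 0x49→b18/s2 VC-HIT; vc=[26,22]
#5 0x6f→b27/s3 L1-HIT; vc=[26,22]
#6 0x49→b18/s2 L1-HIT; vc=[26,22]
#7 0x6e→b27/s3 L1-HIT; vc=[26,22]
#8 0x6c→b27/s3 L1-HIT; vc=[26,22]
#9 0x5a→b22/s2 VC-HIT; vc=[26,18]

SEQ = [MISS, MISS, MISS, MISS, VC-HIT, L1-HIT, L1-HIT, L1-HIT, L1-HIT, VC-HIT]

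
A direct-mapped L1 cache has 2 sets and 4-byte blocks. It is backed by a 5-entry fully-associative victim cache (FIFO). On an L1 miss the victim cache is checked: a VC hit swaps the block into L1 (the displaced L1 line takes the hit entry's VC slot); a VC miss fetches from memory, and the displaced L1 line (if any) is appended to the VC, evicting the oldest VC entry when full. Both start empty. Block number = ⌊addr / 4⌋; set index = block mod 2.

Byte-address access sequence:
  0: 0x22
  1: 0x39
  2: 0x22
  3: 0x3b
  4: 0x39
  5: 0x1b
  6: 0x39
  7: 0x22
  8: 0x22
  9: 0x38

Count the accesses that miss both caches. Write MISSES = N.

0: 0x22 (blk 8, set 0) → MISS  vc=[]
1: 0x39 (blk 14, set 0) → MISS  vc=[8]
2: 0x22 (blk 8, set 0) → VC-HIT  vc=[14]
3: 0x3b (blk 14, set 0) → VC-HIT  vc=[8]
4: 0x39 (blk 14, set 0) → L1-HIT  vc=[8]
5: 0x1b (blk 6, set 0) → MISS  vc=[8, 14]
6: 0x39 (blk 14, set 0) → VC-HIT  vc=[8, 6]
7: 0x22 (blk 8, set 0) → VC-HIT  vc=[14, 6]
8: 0x22 (blk 8, set 0) → L1-HIT  vc=[14, 6]
9: 0x38 (blk 14, set 0) → VC-HIT  vc=[8, 6]

MISSES = 3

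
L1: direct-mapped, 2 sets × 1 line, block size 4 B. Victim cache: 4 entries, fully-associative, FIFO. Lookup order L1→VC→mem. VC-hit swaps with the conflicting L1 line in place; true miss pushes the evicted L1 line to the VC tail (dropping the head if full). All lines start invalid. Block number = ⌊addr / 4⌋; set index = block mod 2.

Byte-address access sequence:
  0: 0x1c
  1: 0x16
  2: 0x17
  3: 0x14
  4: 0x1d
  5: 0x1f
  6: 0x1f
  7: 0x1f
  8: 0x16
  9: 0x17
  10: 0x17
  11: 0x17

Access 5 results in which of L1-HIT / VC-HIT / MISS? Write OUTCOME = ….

OUTCOME = L1-HIT

#0 0x1c→b7/s1 MISS; vc=[]
#1 0x16→b5/s1 MISS; vc=[7]
#2 0x17→b5/s1 L1-HIT; vc=[7]
#3 0x14→b5/s1 L1-HIT; vc=[7]
#4 0x1d→b7/s1 VC-HIT; vc=[5]
#5 0x1f→b7/s1 L1-HIT; vc=[5]
#6 0x1f→b7/s1 L1-HIT; vc=[5]
#7 0x1f→b7/s1 L1-HIT; vc=[5]
#8 0x16→b5/s1 VC-HIT; vc=[7]
#9 0x17→b5/s1 L1-HIT; vc=[7]
#10 0x17→b5/s1 L1-HIT; vc=[7]
#11 0x17→b5/s1 L1-HIT; vc=[7]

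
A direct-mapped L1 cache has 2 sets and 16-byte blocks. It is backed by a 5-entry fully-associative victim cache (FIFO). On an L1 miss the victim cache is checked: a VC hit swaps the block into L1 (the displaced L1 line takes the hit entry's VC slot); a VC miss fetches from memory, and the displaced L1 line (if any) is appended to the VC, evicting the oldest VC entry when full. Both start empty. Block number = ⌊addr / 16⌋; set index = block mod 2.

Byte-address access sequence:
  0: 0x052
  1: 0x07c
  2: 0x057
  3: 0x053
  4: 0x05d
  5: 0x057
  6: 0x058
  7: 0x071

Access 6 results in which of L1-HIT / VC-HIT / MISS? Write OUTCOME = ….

OUTCOME = L1-HIT

#0 0x52→b5/s1 MISS; vc=[]
#1 0x7c→b7/s1 MISS; vc=[5]
#2 0x57→b5/s1 VC-HIT; vc=[7]
#3 0x53→b5/s1 L1-HIT; vc=[7]
#4 0x5d→b5/s1 L1-HIT; vc=[7]
#5 0x57→b5/s1 L1-HIT; vc=[7]
#6 0x58→b5/s1 L1-HIT; vc=[7]
#7 0x71→b7/s1 VC-HIT; vc=[5]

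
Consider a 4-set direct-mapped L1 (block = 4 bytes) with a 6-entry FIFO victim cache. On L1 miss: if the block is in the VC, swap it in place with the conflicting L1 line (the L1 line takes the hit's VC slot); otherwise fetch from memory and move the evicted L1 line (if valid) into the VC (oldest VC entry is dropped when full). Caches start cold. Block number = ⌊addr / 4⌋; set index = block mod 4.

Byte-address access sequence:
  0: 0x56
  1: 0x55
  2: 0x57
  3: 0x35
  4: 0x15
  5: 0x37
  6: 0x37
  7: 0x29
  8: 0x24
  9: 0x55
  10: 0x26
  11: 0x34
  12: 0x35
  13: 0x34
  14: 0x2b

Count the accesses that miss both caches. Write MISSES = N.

MISSES = 5

  [0] addr=0x56 blk=21 s=1: MISS | VC []
  [1] addr=0x55 blk=21 s=1: L1-HIT | VC []
  [2] addr=0x57 blk=21 s=1: L1-HIT | VC []
  [3] addr=0x35 blk=13 s=1: MISS | VC [21]
  [4] addr=0x15 blk=5 s=1: MISS | VC [21, 13]
  [5] addr=0x37 blk=13 s=1: VC-HIT | VC [21, 5]
  [6] addr=0x37 blk=13 s=1: L1-HIT | VC [21, 5]
  [7] addr=0x29 blk=10 s=2: MISS | VC [21, 5]
  [8] addr=0x24 blk=9 s=1: MISS | VC [21, 5, 13]
  [9] addr=0x55 blk=21 s=1: VC-HIT | VC [9, 5, 13]
  [10] addr=0x26 blk=9 s=1: VC-HIT | VC [21, 5, 13]
  [11] addr=0x34 blk=13 s=1: VC-HIT | VC [21, 5, 9]
  [12] addr=0x35 blk=13 s=1: L1-HIT | VC [21, 5, 9]
  [13] addr=0x34 blk=13 s=1: L1-HIT | VC [21, 5, 9]
  [14] addr=0x2b blk=10 s=2: L1-HIT | VC [21, 5, 9]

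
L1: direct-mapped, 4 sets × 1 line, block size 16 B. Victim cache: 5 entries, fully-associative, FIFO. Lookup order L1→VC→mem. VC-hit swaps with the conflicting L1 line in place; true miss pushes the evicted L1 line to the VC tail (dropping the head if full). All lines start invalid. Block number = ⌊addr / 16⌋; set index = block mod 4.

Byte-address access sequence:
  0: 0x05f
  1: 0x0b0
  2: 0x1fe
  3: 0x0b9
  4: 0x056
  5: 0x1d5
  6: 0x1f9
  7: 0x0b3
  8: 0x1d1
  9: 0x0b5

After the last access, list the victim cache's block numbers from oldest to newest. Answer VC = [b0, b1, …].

0: 0x5f (blk 5, set 1) → MISS  vc=[]
1: 0xb0 (blk 11, set 3) → MISS  vc=[]
2: 0x1fe (blk 31, set 3) → MISS  vc=[11]
3: 0xb9 (blk 11, set 3) → VC-HIT  vc=[31]
4: 0x56 (blk 5, set 1) → L1-HIT  vc=[31]
5: 0x1d5 (blk 29, set 1) → MISS  vc=[31, 5]
6: 0x1f9 (blk 31, set 3) → VC-HIT  vc=[11, 5]
7: 0xb3 (blk 11, set 3) → VC-HIT  vc=[31, 5]
8: 0x1d1 (blk 29, set 1) → L1-HIT  vc=[31, 5]
9: 0xb5 (blk 11, set 3) → L1-HIT  vc=[31, 5]

VC = [31, 5]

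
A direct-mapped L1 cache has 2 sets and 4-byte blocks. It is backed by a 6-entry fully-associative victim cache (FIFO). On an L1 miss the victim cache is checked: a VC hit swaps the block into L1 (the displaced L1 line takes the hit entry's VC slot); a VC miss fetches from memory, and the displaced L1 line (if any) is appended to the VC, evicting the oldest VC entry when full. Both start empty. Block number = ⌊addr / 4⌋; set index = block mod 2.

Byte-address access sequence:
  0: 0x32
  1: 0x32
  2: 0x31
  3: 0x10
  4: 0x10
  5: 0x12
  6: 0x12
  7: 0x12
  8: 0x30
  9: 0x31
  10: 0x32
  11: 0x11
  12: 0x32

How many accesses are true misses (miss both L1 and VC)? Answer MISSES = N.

MISSES = 2

  [0] addr=0x32 blk=12 s=0: MISS | VC []
  [1] addr=0x32 blk=12 s=0: L1-HIT | VC []
  [2] addr=0x31 blk=12 s=0: L1-HIT | VC []
  [3] addr=0x10 blk=4 s=0: MISS | VC [12]
  [4] addr=0x10 blk=4 s=0: L1-HIT | VC [12]
  [5] addr=0x12 blk=4 s=0: L1-HIT | VC [12]
  [6] addr=0x12 blk=4 s=0: L1-HIT | VC [12]
  [7] addr=0x12 blk=4 s=0: L1-HIT | VC [12]
  [8] addr=0x30 blk=12 s=0: VC-HIT | VC [4]
  [9] addr=0x31 blk=12 s=0: L1-HIT | VC [4]
  [10] addr=0x32 blk=12 s=0: L1-HIT | VC [4]
  [11] addr=0x11 blk=4 s=0: VC-HIT | VC [12]
  [12] addr=0x32 blk=12 s=0: VC-HIT | VC [4]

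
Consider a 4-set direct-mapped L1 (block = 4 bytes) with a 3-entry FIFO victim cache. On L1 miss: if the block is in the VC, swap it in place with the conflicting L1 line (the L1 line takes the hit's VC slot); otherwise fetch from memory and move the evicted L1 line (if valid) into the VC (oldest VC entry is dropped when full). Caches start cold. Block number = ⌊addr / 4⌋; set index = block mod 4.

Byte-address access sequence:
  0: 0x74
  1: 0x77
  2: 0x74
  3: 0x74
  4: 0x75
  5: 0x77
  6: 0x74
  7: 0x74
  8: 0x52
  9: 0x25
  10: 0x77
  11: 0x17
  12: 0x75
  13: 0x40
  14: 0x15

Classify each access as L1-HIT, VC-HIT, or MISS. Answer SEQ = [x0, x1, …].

#0 0x74→b29/s1 MISS; vc=[]
#1 0x77→b29/s1 L1-HIT; vc=[]
#2 0x74→b29/s1 L1-HIT; vc=[]
#3 0x74→b29/s1 L1-HIT; vc=[]
#4 0x75→b29/s1 L1-HIT; vc=[]
#5 0x77→b29/s1 L1-HIT; vc=[]
#6 0x74→b29/s1 L1-HIT; vc=[]
#7 0x74→b29/s1 L1-HIT; vc=[]
#8 0x52→b20/s0 MISS; vc=[]
#9 0x25→b9/s1 MISS; vc=[29]
#10 0x77→b29/s1 VC-HIT; vc=[9]
#11 0x17→b5/s1 MISS; vc=[9,29]
#12 0x75→b29/s1 VC-HIT; vc=[9,5]
#13 0x40→b16/s0 MISS; vc=[9,5,20]
#14 0x15→b5/s1 VC-HIT; vc=[9,29,20]

SEQ = [MISS, L1-HIT, L1-HIT, L1-HIT, L1-HIT, L1-HIT, L1-HIT, L1-HIT, MISS, MISS, VC-HIT, MISS, VC-HIT, MISS, VC-HIT]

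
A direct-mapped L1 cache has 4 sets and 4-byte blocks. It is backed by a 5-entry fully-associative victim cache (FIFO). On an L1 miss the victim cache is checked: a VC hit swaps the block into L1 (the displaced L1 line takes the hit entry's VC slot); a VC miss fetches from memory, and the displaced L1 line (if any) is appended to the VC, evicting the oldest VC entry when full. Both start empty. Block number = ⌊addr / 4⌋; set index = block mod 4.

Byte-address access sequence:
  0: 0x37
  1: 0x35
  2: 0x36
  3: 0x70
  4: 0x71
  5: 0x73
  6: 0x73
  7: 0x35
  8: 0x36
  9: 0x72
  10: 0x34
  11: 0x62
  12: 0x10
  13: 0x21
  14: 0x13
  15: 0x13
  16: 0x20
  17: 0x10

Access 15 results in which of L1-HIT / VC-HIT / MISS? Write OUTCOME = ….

#0 0x37→b13/s1 MISS; vc=[]
#1 0x35→b13/s1 L1-HIT; vc=[]
#2 0x36→b13/s1 L1-HIT; vc=[]
#3 0x70→b28/s0 MISS; vc=[]
#4 0x71→b28/s0 L1-HIT; vc=[]
#5 0x73→b28/s0 L1-HIT; vc=[]
#6 0x73→b28/s0 L1-HIT; vc=[]
#7 0x35→b13/s1 L1-HIT; vc=[]
#8 0x36→b13/s1 L1-HIT; vc=[]
#9 0x72→b28/s0 L1-HIT; vc=[]
#10 0x34→b13/s1 L1-HIT; vc=[]
#11 0x62→b24/s0 MISS; vc=[28]
#12 0x10→b4/s0 MISS; vc=[28,24]
#13 0x21→b8/s0 MISS; vc=[28,24,4]
#14 0x13→b4/s0 VC-HIT; vc=[28,24,8]
#15 0x13→b4/s0 L1-HIT; vc=[28,24,8]
#16 0x20→b8/s0 VC-HIT; vc=[28,24,4]
#17 0x10→b4/s0 VC-HIT; vc=[28,24,8]

OUTCOME = L1-HIT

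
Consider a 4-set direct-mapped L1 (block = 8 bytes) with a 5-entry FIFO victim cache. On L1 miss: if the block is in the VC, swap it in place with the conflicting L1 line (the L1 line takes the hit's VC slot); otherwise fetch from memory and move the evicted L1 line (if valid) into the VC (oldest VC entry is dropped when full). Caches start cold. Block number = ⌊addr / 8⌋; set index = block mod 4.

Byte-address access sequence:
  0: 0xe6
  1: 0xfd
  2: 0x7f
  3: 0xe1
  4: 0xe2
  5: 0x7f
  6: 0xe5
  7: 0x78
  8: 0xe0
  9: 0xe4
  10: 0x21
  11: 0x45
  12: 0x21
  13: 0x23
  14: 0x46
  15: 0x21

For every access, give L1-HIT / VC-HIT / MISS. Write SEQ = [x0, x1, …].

SEQ = [MISS, MISS, MISS, L1-HIT, L1-HIT, L1-HIT, L1-HIT, L1-HIT, L1-HIT, L1-HIT, MISS, MISS, VC-HIT, L1-HIT, VC-HIT, VC-HIT]

#0 0xe6→b28/s0 MISS; vc=[]
#1 0xfd→b31/s3 MISS; vc=[]
#2 0x7f→b15/s3 MISS; vc=[31]
#3 0xe1→b28/s0 L1-HIT; vc=[31]
#4 0xe2→b28/s0 L1-HIT; vc=[31]
#5 0x7f→b15/s3 L1-HIT; vc=[31]
#6 0xe5→b28/s0 L1-HIT; vc=[31]
#7 0x78→b15/s3 L1-HIT; vc=[31]
#8 0xe0→b28/s0 L1-HIT; vc=[31]
#9 0xe4→b28/s0 L1-HIT; vc=[31]
#10 0x21→b4/s0 MISS; vc=[31,28]
#11 0x45→b8/s0 MISS; vc=[31,28,4]
#12 0x21→b4/s0 VC-HIT; vc=[31,28,8]
#13 0x23→b4/s0 L1-HIT; vc=[31,28,8]
#14 0x46→b8/s0 VC-HIT; vc=[31,28,4]
#15 0x21→b4/s0 VC-HIT; vc=[31,28,8]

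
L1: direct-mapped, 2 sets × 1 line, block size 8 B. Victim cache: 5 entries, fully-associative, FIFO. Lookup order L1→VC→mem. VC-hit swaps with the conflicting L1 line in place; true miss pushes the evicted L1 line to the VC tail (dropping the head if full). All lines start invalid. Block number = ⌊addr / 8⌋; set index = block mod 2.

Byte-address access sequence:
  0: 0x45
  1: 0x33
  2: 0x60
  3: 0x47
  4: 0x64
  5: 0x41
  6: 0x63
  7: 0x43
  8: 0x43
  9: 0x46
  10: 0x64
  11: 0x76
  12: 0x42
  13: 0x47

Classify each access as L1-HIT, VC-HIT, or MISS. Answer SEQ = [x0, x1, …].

SEQ = [MISS, MISS, MISS, VC-HIT, VC-HIT, VC-HIT, VC-HIT, VC-HIT, L1-HIT, L1-HIT, VC-HIT, MISS, VC-HIT, L1-HIT]

#0 0x45→b8/s0 MISS; vc=[]
#1 0x33→b6/s0 MISS; vc=[8]
#2 0x60→b12/s0 MISS; vc=[8,6]
#3 0x47→b8/s0 VC-HIT; vc=[12,6]
#4 0x64→b12/s0 VC-HIT; vc=[8,6]
#5 0x41→b8/s0 VC-HIT; vc=[12,6]
#6 0x63→b12/s0 VC-HIT; vc=[8,6]
#7 0x43→b8/s0 VC-HIT; vc=[12,6]
#8 0x43→b8/s0 L1-HIT; vc=[12,6]
#9 0x46→b8/s0 L1-HIT; vc=[12,6]
#10 0x64→b12/s0 VC-HIT; vc=[8,6]
#11 0x76→b14/s0 MISS; vc=[8,6,12]
#12 0x42→b8/s0 VC-HIT; vc=[14,6,12]
#13 0x47→b8/s0 L1-HIT; vc=[14,6,12]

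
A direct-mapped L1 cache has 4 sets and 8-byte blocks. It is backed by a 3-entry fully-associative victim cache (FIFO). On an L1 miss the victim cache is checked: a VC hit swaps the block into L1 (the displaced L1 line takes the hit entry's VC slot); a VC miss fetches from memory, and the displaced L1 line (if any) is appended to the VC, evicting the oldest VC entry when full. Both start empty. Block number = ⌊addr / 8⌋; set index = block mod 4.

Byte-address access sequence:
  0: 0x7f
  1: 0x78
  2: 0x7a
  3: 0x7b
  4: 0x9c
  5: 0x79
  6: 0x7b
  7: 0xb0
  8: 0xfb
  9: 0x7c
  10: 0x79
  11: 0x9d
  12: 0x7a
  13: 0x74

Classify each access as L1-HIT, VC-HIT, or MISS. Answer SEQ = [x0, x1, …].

  [0] addr=0x7f blk=15 s=3: MISS | VC []
  [1] addr=0x78 blk=15 s=3: L1-HIT | VC []
  [2] addr=0x7a blk=15 s=3: L1-HIT | VC []
  [3] addr=0x7b blk=15 s=3: L1-HIT | VC []
  [4] addr=0x9c blk=19 s=3: MISS | VC [15]
  [5] addr=0x79 blk=15 s=3: VC-HIT | VC [19]
  [6] addr=0x7b blk=15 s=3: L1-HIT | VC [19]
  [7] addr=0xb0 blk=22 s=2: MISS | VC [19]
  [8] addr=0xfb blk=31 s=3: MISS | VC [19, 15]
  [9] addr=0x7c blk=15 s=3: VC-HIT | VC [19, 31]
  [10] addr=0x79 blk=15 s=3: L1-HIT | VC [19, 31]
  [11] addr=0x9d blk=19 s=3: VC-HIT | VC [15, 31]
  [12] addr=0x7a blk=15 s=3: VC-HIT | VC [19, 31]
  [13] addr=0x74 blk=14 s=2: MISS | VC [19, 31, 22]

SEQ = [MISS, L1-HIT, L1-HIT, L1-HIT, MISS, VC-HIT, L1-HIT, MISS, MISS, VC-HIT, L1-HIT, VC-HIT, VC-HIT, MISS]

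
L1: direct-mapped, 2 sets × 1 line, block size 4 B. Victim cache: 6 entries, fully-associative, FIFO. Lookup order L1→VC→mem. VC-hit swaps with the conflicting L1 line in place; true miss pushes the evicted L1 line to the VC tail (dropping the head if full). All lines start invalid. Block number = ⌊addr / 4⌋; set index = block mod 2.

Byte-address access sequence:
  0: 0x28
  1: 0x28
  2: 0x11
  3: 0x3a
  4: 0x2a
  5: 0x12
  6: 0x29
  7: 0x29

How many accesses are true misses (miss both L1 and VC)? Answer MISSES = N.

  [0] addr=0x28 blk=10 s=0: MISS | VC []
  [1] addr=0x28 blk=10 s=0: L1-HIT | VC []
  [2] addr=0x11 blk=4 s=0: MISS | VC [10]
  [3] addr=0x3a blk=14 s=0: MISS | VC [10, 4]
  [4] addr=0x2a blk=10 s=0: VC-HIT | VC [14, 4]
  [5] addr=0x12 blk=4 s=0: VC-HIT | VC [14, 10]
  [6] addr=0x29 blk=10 s=0: VC-HIT | VC [14, 4]
  [7] addr=0x29 blk=10 s=0: L1-HIT | VC [14, 4]

MISSES = 3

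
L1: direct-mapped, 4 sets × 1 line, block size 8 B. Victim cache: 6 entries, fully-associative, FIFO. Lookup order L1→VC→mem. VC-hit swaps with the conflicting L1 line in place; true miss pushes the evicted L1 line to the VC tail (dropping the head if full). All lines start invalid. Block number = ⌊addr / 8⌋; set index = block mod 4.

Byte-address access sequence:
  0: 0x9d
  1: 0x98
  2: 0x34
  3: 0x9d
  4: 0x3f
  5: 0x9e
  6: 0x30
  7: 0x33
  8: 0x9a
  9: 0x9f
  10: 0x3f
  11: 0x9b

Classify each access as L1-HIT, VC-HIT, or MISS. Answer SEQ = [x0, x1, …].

  [0] addr=0x9d blk=19 s=3: MISS | VC []
  [1] addr=0x98 blk=19 s=3: L1-HIT | VC []
  [2] addr=0x34 blk=6 s=2: MISS | VC []
  [3] addr=0x9d blk=19 s=3: L1-HIT | VC []
  [4] addr=0x3f blk=7 s=3: MISS | VC [19]
  [5] addr=0x9e blk=19 s=3: VC-HIT | VC [7]
  [6] addr=0x30 blk=6 s=2: L1-HIT | VC [7]
  [7] addr=0x33 blk=6 s=2: L1-HIT | VC [7]
  [8] addr=0x9a blk=19 s=3: L1-HIT | VC [7]
  [9] addr=0x9f blk=19 s=3: L1-HIT | VC [7]
  [10] addr=0x3f blk=7 s=3: VC-HIT | VC [19]
  [11] addr=0x9b blk=19 s=3: VC-HIT | VC [7]

SEQ = [MISS, L1-HIT, MISS, L1-HIT, MISS, VC-HIT, L1-HIT, L1-HIT, L1-HIT, L1-HIT, VC-HIT, VC-HIT]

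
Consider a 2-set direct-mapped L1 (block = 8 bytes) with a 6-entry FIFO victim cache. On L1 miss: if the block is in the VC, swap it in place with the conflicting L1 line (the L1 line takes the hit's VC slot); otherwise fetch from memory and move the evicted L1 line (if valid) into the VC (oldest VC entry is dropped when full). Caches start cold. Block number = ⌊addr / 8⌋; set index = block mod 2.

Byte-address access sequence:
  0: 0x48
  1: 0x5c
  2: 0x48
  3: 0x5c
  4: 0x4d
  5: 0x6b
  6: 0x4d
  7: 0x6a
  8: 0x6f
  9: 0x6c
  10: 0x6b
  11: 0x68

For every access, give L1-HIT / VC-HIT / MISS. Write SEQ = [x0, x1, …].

SEQ = [MISS, MISS, VC-HIT, VC-HIT, VC-HIT, MISS, VC-HIT, VC-HIT, L1-HIT, L1-HIT, L1-HIT, L1-HIT]

0: 0x48 (blk 9, set 1) → MISS  vc=[]
1: 0x5c (blk 11, set 1) → MISS  vc=[9]
2: 0x48 (blk 9, set 1) → VC-HIT  vc=[11]
3: 0x5c (blk 11, set 1) → VC-HIT  vc=[9]
4: 0x4d (blk 9, set 1) → VC-HIT  vc=[11]
5: 0x6b (blk 13, set 1) → MISS  vc=[11, 9]
6: 0x4d (blk 9, set 1) → VC-HIT  vc=[11, 13]
7: 0x6a (blk 13, set 1) → VC-HIT  vc=[11, 9]
8: 0x6f (blk 13, set 1) → L1-HIT  vc=[11, 9]
9: 0x6c (blk 13, set 1) → L1-HIT  vc=[11, 9]
10: 0x6b (blk 13, set 1) → L1-HIT  vc=[11, 9]
11: 0x68 (blk 13, set 1) → L1-HIT  vc=[11, 9]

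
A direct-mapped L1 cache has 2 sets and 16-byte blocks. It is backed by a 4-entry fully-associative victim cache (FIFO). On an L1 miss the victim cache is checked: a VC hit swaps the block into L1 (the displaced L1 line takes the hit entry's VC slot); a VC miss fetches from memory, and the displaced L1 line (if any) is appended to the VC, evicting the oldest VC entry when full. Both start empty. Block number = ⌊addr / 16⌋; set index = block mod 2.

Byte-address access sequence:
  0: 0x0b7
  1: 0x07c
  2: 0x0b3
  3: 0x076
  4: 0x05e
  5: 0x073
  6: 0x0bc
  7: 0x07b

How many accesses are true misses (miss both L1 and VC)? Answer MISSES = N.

MISSES = 3

0: 0xb7 (blk 11, set 1) → MISS  vc=[]
1: 0x7c (blk 7, set 1) → MISS  vc=[11]
2: 0xb3 (blk 11, set 1) → VC-HIT  vc=[7]
3: 0x76 (blk 7, set 1) → VC-HIT  vc=[11]
4: 0x5e (blk 5, set 1) → MISS  vc=[11, 7]
5: 0x73 (blk 7, set 1) → VC-HIT  vc=[11, 5]
6: 0xbc (blk 11, set 1) → VC-HIT  vc=[7, 5]
7: 0x7b (blk 7, set 1) → VC-HIT  vc=[11, 5]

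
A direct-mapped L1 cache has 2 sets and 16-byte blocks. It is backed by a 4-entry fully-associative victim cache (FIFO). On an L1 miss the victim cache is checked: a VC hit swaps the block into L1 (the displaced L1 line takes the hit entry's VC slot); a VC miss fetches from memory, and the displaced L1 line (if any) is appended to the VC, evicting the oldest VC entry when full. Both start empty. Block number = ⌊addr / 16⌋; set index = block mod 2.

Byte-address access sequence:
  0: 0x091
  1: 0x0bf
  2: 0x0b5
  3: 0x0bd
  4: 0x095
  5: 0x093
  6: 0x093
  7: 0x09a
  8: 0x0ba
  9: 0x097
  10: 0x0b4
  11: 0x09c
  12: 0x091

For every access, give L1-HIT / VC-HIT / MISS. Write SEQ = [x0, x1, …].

SEQ = [MISS, MISS, L1-HIT, L1-HIT, VC-HIT, L1-HIT, L1-HIT, L1-HIT, VC-HIT, VC-HIT, VC-HIT, VC-HIT, L1-HIT]

#0 0x91→b9/s1 MISS; vc=[]
#1 0xbf→b11/s1 MISS; vc=[9]
#2 0xb5→b11/s1 L1-HIT; vc=[9]
#3 0xbd→b11/s1 L1-HIT; vc=[9]
#4 0x95→b9/s1 VC-HIT; vc=[11]
#5 0x93→b9/s1 L1-HIT; vc=[11]
#6 0x93→b9/s1 L1-HIT; vc=[11]
#7 0x9a→b9/s1 L1-HIT; vc=[11]
#8 0xba→b11/s1 VC-HIT; vc=[9]
#9 0x97→b9/s1 VC-HIT; vc=[11]
#10 0xb4→b11/s1 VC-HIT; vc=[9]
#11 0x9c→b9/s1 VC-HIT; vc=[11]
#12 0x91→b9/s1 L1-HIT; vc=[11]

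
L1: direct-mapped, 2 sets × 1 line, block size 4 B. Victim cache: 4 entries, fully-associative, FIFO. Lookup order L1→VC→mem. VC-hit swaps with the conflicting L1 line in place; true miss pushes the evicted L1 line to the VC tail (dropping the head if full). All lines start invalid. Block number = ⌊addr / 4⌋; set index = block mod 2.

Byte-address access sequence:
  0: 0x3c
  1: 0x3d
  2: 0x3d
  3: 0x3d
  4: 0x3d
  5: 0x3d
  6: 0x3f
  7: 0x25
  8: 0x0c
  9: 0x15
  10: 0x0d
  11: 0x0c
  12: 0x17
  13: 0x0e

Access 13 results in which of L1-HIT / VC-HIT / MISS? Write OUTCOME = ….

OUTCOME = VC-HIT

#0 0x3c→b15/s1 MISS; vc=[]
#1 0x3d→b15/s1 L1-HIT; vc=[]
#2 0x3d→b15/s1 L1-HIT; vc=[]
#3 0x3d→b15/s1 L1-HIT; vc=[]
#4 0x3d→b15/s1 L1-HIT; vc=[]
#5 0x3d→b15/s1 L1-HIT; vc=[]
#6 0x3f→b15/s1 L1-HIT; vc=[]
#7 0x25→b9/s1 MISS; vc=[15]
#8 0xc→b3/s1 MISS; vc=[15,9]
#9 0x15→b5/s1 MISS; vc=[15,9,3]
#10 0xd→b3/s1 VC-HIT; vc=[15,9,5]
#11 0xc→b3/s1 L1-HIT; vc=[15,9,5]
#12 0x17→b5/s1 VC-HIT; vc=[15,9,3]
#13 0xe→b3/s1 VC-HIT; vc=[15,9,5]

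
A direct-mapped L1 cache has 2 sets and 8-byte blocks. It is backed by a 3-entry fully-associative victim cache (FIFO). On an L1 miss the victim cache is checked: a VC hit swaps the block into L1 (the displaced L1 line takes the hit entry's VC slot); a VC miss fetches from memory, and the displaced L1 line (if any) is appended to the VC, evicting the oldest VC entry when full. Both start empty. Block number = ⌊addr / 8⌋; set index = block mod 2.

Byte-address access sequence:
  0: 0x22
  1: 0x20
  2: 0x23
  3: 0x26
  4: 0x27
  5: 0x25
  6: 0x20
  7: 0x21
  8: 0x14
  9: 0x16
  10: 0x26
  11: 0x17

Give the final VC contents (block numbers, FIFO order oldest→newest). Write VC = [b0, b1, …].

#0 0x22→b4/s0 MISS; vc=[]
#1 0x20→b4/s0 L1-HIT; vc=[]
#2 0x23→b4/s0 L1-HIT; vc=[]
#3 0x26→b4/s0 L1-HIT; vc=[]
#4 0x27→b4/s0 L1-HIT; vc=[]
#5 0x25→b4/s0 L1-HIT; vc=[]
#6 0x20→b4/s0 L1-HIT; vc=[]
#7 0x21→b4/s0 L1-HIT; vc=[]
#8 0x14→b2/s0 MISS; vc=[4]
#9 0x16→b2/s0 L1-HIT; vc=[4]
#10 0x26→b4/s0 VC-HIT; vc=[2]
#11 0x17→b2/s0 VC-HIT; vc=[4]

VC = [4]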